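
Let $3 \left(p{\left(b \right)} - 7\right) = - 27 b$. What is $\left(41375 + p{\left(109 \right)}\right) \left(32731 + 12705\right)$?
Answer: $1835659836$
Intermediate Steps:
$p{\left(b \right)} = 7 - 9 b$ ($p{\left(b \right)} = 7 + \frac{\left(-27\right) b}{3} = 7 - 9 b$)
$\left(41375 + p{\left(109 \right)}\right) \left(32731 + 12705\right) = \left(41375 + \left(7 - 981\right)\right) \left(32731 + 12705\right) = \left(41375 + \left(7 - 981\right)\right) 45436 = \left(41375 - 974\right) 45436 = 40401 \cdot 45436 = 1835659836$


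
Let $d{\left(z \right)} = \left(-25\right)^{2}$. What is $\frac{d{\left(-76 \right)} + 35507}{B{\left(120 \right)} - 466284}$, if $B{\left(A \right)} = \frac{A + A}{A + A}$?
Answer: $- \frac{36132}{466283} \approx -0.077489$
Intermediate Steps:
$d{\left(z \right)} = 625$
$B{\left(A \right)} = 1$ ($B{\left(A \right)} = \frac{2 A}{2 A} = 2 A \frac{1}{2 A} = 1$)
$\frac{d{\left(-76 \right)} + 35507}{B{\left(120 \right)} - 466284} = \frac{625 + 35507}{1 - 466284} = \frac{36132}{-466283} = 36132 \left(- \frac{1}{466283}\right) = - \frac{36132}{466283}$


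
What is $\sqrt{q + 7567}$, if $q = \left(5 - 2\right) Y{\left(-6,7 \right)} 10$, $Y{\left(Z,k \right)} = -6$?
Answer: $\sqrt{7387} \approx 85.948$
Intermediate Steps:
$q = -180$ ($q = \left(5 - 2\right) \left(-6\right) 10 = 3 \left(-6\right) 10 = \left(-18\right) 10 = -180$)
$\sqrt{q + 7567} = \sqrt{-180 + 7567} = \sqrt{7387}$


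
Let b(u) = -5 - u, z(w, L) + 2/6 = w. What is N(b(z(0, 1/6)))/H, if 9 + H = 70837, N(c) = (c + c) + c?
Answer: -7/35414 ≈ -0.00019766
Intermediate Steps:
z(w, L) = -1/3 + w
N(c) = 3*c (N(c) = 2*c + c = 3*c)
H = 70828 (H = -9 + 70837 = 70828)
N(b(z(0, 1/6)))/H = (3*(-5 - (-1/3 + 0)))/70828 = (3*(-5 - 1*(-1/3)))*(1/70828) = (3*(-5 + 1/3))*(1/70828) = (3*(-14/3))*(1/70828) = -14*1/70828 = -7/35414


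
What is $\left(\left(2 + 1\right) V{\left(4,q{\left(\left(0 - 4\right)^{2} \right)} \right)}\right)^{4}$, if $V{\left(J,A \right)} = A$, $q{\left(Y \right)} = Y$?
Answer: $5308416$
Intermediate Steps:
$\left(\left(2 + 1\right) V{\left(4,q{\left(\left(0 - 4\right)^{2} \right)} \right)}\right)^{4} = \left(\left(2 + 1\right) \left(0 - 4\right)^{2}\right)^{4} = \left(3 \left(-4\right)^{2}\right)^{4} = \left(3 \cdot 16\right)^{4} = 48^{4} = 5308416$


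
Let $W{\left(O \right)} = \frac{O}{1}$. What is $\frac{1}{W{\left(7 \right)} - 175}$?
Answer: $- \frac{1}{168} \approx -0.0059524$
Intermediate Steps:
$W{\left(O \right)} = O$ ($W{\left(O \right)} = O 1 = O$)
$\frac{1}{W{\left(7 \right)} - 175} = \frac{1}{7 - 175} = \frac{1}{-168} = - \frac{1}{168}$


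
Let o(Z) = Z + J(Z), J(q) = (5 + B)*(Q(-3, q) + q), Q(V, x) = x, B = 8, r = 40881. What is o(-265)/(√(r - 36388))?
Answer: -7155*√4493/4493 ≈ -106.74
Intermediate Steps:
J(q) = 26*q (J(q) = (5 + 8)*(q + q) = 13*(2*q) = 26*q)
o(Z) = 27*Z (o(Z) = Z + 26*Z = 27*Z)
o(-265)/(√(r - 36388)) = (27*(-265))/(√(40881 - 36388)) = -7155*√4493/4493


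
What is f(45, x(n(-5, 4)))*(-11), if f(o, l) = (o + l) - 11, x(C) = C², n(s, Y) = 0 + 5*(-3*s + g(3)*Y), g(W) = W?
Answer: -200849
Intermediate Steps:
n(s, Y) = -15*s + 15*Y (n(s, Y) = 0 + 5*(-3*s + 3*Y) = 0 + (-15*s + 15*Y) = -15*s + 15*Y)
f(o, l) = -11 + l + o (f(o, l) = (l + o) - 11 = -11 + l + o)
f(45, x(n(-5, 4)))*(-11) = (-11 + (-15*(-5) + 15*4)² + 45)*(-11) = (-11 + (75 + 60)² + 45)*(-11) = (-11 + 135² + 45)*(-11) = (-11 + 18225 + 45)*(-11) = 18259*(-11) = -200849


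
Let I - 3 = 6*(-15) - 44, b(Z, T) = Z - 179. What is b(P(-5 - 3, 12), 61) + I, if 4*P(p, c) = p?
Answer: -312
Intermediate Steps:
P(p, c) = p/4
b(Z, T) = -179 + Z
I = -131 (I = 3 + (6*(-15) - 44) = 3 + (-90 - 44) = 3 - 134 = -131)
b(P(-5 - 3, 12), 61) + I = (-179 + (-5 - 3)/4) - 131 = (-179 + (¼)*(-8)) - 131 = (-179 - 2) - 131 = -181 - 131 = -312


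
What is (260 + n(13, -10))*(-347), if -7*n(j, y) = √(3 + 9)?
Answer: -90220 + 694*√3/7 ≈ -90048.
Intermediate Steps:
n(j, y) = -2*√3/7 (n(j, y) = -√(3 + 9)/7 = -2*√3/7)
(260 + n(13, -10))*(-347) = (260 - 2*√3/7)*(-347) = -90220 + 694*√3/7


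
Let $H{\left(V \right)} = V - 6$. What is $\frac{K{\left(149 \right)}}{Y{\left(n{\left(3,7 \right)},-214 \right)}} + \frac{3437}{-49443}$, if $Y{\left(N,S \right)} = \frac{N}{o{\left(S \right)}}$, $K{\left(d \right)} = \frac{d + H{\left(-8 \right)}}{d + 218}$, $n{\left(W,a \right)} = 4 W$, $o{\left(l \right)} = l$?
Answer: $- \frac{240590803}{36291162} \approx -6.6295$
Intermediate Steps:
$H{\left(V \right)} = -6 + V$ ($H{\left(V \right)} = V - 6 = -6 + V$)
$K{\left(d \right)} = \frac{-14 + d}{218 + d}$ ($K{\left(d \right)} = \frac{d - 14}{d + 218} = \frac{d - 14}{218 + d} = \frac{-14 + d}{218 + d}$)
$Y{\left(N,S \right)} = \frac{N}{S}$
$\frac{K{\left(149 \right)}}{Y{\left(n{\left(3,7 \right)},-214 \right)}} + \frac{3437}{-49443} = \frac{\frac{1}{218 + 149} \left(-14 + 149\right)}{4 \cdot 3 \frac{1}{-214}} + \frac{3437}{-49443} = \frac{\frac{1}{367} \cdot 135}{12 \left(- \frac{1}{214}\right)} + 3437 \left(- \frac{1}{49443}\right) = \frac{\frac{1}{367} \cdot 135}{- \frac{6}{107}} - \frac{3437}{49443} = \frac{135}{367} \left(- \frac{107}{6}\right) - \frac{3437}{49443} = - \frac{4815}{734} - \frac{3437}{49443} = - \frac{240590803}{36291162}$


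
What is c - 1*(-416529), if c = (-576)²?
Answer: 748305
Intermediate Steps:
c = 331776
c - 1*(-416529) = 331776 - 1*(-416529) = 331776 + 416529 = 748305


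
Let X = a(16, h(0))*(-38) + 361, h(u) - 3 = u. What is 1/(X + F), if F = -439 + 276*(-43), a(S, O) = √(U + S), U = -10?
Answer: -1991/23783042 + 19*√6/71349126 ≈ -8.3063e-5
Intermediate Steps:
h(u) = 3 + u
a(S, O) = √(-10 + S)
F = -12307 (F = -439 - 11868 = -12307)
X = 361 - 38*√6 (X = √(-10 + 16)*(-38) + 361 = √6*(-38) + 361 = -38*√6 + 361 = 361 - 38*√6 ≈ 267.92)
1/(X + F) = 1/((361 - 38*√6) - 12307) = 1/(-11946 - 38*√6)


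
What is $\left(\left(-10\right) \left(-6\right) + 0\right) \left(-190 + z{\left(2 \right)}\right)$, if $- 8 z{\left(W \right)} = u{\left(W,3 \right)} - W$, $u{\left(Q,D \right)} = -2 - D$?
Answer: $- \frac{22695}{2} \approx -11348.0$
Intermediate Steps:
$z{\left(W \right)} = \frac{5}{8} + \frac{W}{8}$ ($z{\left(W \right)} = - \frac{\left(-2 - 3\right) - W}{8} = - \frac{-5 - W}{8} = \frac{5}{8} + \frac{W}{8}$)
$\left(\left(-10\right) \left(-6\right) + 0\right) \left(-190 + z{\left(2 \right)}\right) = \left(\left(-10\right) \left(-6\right) + 0\right) \left(-190 + \left(\frac{5}{8} + \frac{1}{8} \cdot 2\right)\right) = \left(60 + 0\right) \left(-190 + \left(\frac{5}{8} + \frac{1}{4}\right)\right) = 60 \left(-190 + \frac{7}{8}\right) = 60 \left(- \frac{1513}{8}\right) = - \frac{22695}{2}$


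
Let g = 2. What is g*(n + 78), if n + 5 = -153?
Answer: -160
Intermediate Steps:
n = -158 (n = -5 - 153 = -158)
g*(n + 78) = 2*(-158 + 78) = 2*(-80) = -160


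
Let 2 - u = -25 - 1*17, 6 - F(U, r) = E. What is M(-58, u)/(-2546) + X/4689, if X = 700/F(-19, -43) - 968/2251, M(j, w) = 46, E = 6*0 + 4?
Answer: 252979063/4478812449 ≈ 0.056484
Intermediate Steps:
E = 4 (E = 0 + 4 = 4)
F(U, r) = 2 (F(U, r) = 6 - 1*4 = 6 - 4 = 2)
u = 44 (u = 2 - (-25 - 1*17) = 2 - (-25 - 17) = 2 - 1*(-42) = 2 + 42 = 44)
X = 786882/2251 (X = 700/2 - 968/2251 = 700*(½) - 968*1/2251 = 350 - 968/2251 = 786882/2251 ≈ 349.57)
M(-58, u)/(-2546) + X/4689 = 46/(-2546) + (786882/2251)/4689 = 46*(-1/2546) + (786882/2251)*(1/4689) = -23/1273 + 262294/3518313 = 252979063/4478812449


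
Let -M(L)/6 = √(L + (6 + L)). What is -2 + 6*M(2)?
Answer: -2 - 36*√10 ≈ -115.84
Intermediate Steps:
M(L) = -6*√(6 + 2*L) (M(L) = -6*√(L + (6 + L)) = -6*√(6 + 2*L))
-2 + 6*M(2) = -2 + 6*(-6*√(6 + 2*2)) = -2 + 6*(-6*√(6 + 4)) = -2 + 6*(-6*√10) = -2 - 36*√10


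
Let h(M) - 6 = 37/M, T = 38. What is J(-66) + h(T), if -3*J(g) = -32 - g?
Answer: -497/114 ≈ -4.3596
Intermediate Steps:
h(M) = 6 + 37/M
J(g) = 32/3 + g/3 (J(g) = -(-32 - g)/3 = 32/3 + g/3)
J(-66) + h(T) = (32/3 + (⅓)*(-66)) + (6 + 37/38) = (32/3 - 22) + (6 + 37*(1/38)) = -34/3 + (6 + 37/38) = -34/3 + 265/38 = -497/114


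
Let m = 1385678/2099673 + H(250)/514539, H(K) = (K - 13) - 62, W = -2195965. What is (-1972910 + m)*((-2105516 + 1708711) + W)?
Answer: 614042701973609559029090/120040405083 ≈ 5.1153e+12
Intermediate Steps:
H(K) = -75 + K (H(K) = (-13 + K) - 62 = -75 + K)
m = 79261423913/120040405083 (m = 1385678/2099673 + (-75 + 250)/514539 = 1385678*(1/2099673) + 175*(1/514539) = 1385678/2099673 + 175/514539 = 79261423913/120040405083 ≈ 0.66029)
(-1972910 + m)*((-2105516 + 1708711) + W) = (-1972910 + 79261423913/120040405083)*((-2105516 + 1708711) - 2195965) = -236828836330877617*(-396805 - 2195965)/120040405083 = -236828836330877617/120040405083*(-2592770) = 614042701973609559029090/120040405083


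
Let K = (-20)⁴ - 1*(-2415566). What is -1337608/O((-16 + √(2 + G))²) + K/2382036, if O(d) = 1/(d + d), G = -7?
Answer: -266581277198035/397006 + 85606912*I*√5 ≈ -6.7148e+8 + 1.9142e+8*I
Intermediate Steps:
O(d) = 1/(2*d)
K = 2575566 (K = 160000 + 2415566 = 2575566)
-1337608/O((-16 + √(2 + G))²) + K/2382036 = -1337608*2*(-16 + √(2 - 7))² + 2575566/2382036 = -1337608*2*(-16 + √(-5))² + 2575566*(1/2382036) = -1337608*2*(-16 + I*√5)² + 429261/397006 = -2675216*(-16 + I*√5)² + 429261/397006 = 429261/397006 - 2675216*(-16 + I*√5)²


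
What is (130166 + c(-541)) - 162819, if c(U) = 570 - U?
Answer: -31542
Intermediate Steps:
(130166 + c(-541)) - 162819 = (130166 + (570 - 1*(-541))) - 162819 = (130166 + (570 + 541)) - 162819 = (130166 + 1111) - 162819 = 131277 - 162819 = -31542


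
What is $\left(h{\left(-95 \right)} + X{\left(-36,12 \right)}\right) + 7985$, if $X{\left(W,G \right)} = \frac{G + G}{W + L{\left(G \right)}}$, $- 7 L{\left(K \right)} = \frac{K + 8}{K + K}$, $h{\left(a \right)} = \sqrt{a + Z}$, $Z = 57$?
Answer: $\frac{12112237}{1517} + i \sqrt{38} \approx 7984.3 + 6.1644 i$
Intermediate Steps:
$h{\left(a \right)} = \sqrt{57 + a}$ ($h{\left(a \right)} = \sqrt{a + 57} = \sqrt{57 + a}$)
$L{\left(K \right)} = - \frac{8 + K}{14 K}$ ($L{\left(K \right)} = - \frac{\left(K + 8\right) \frac{1}{K + K}}{7} = - \frac{\left(8 + K\right) \frac{1}{2 K}}{7} = - \frac{\frac{1}{2} \frac{1}{K} \left(8 + K\right)}{7} = - \frac{8 + K}{14 K}$)
$X{\left(W,G \right)} = \frac{2 G}{W + \frac{-8 - G}{14 G}}$ ($X{\left(W,G \right)} = \frac{G + G}{W + \frac{-8 - G}{14 G}} = \frac{2 G}{W + \frac{-8 - G}{14 G}}$)
$\left(h{\left(-95 \right)} + X{\left(-36,12 \right)}\right) + 7985 = \left(\sqrt{57 - 95} + \frac{28 \cdot 12^{2}}{-8 - 12 + 14 \cdot 12 \left(-36\right)}\right) + 7985 = \left(\sqrt{-38} + 28 \cdot 144 \frac{1}{-8 - 12 - 6048}\right) + 7985 = \left(i \sqrt{38} + 28 \cdot 144 \frac{1}{-6068}\right) + 7985 = \left(i \sqrt{38} + 28 \cdot 144 \left(- \frac{1}{6068}\right)\right) + 7985 = \left(i \sqrt{38} - \frac{1008}{1517}\right) + 7985 = \left(- \frac{1008}{1517} + i \sqrt{38}\right) + 7985 = \frac{12112237}{1517} + i \sqrt{38}$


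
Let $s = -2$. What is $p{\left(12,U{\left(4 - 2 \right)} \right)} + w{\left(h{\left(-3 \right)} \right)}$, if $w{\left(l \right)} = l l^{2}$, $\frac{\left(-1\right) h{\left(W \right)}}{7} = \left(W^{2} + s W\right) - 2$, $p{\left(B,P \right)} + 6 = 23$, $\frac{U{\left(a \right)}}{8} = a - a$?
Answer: $-753554$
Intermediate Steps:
$U{\left(a \right)} = 0$ ($U{\left(a \right)} = 8 \left(a - a\right) = 8 \cdot 0 = 0$)
$p{\left(B,P \right)} = 17$ ($p{\left(B,P \right)} = -6 + 23 = 17$)
$h{\left(W \right)} = 14 - 7 W^{2} + 14 W$ ($h{\left(W \right)} = - 7 \left(\left(W^{2} - 2 W\right) - 2\right) = - 7 \left(-2 + W^{2} - 2 W\right) = 14 - 7 W^{2} + 14 W$)
$w{\left(l \right)} = l^{3}$
$p{\left(12,U{\left(4 - 2 \right)} \right)} + w{\left(h{\left(-3 \right)} \right)} = 17 + \left(14 - 7 \left(-3\right)^{2} + 14 \left(-3\right)\right)^{3} = 17 + \left(14 - 63 - 42\right)^{3} = 17 + \left(-91\right)^{3} = 17 - 753571 = -753554$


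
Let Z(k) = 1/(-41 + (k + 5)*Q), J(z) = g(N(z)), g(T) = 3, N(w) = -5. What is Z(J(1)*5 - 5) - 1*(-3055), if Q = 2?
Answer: 33604/11 ≈ 3054.9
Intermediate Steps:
J(z) = 3
Z(k) = 1/(-31 + 2*k) (Z(k) = 1/(-41 + (k + 5)*2) = 1/(-41 + (5 + k)*2) = 1/(-41 + (10 + 2*k)) = 1/(-31 + 2*k))
Z(J(1)*5 - 5) - 1*(-3055) = 1/(-31 + 2*(3*5 - 5)) - 1*(-3055) = 1/(-31 + 2*(15 - 5)) + 3055 = 1/(-31 + 2*10) + 3055 = 1/(-31 + 20) + 3055 = 1/(-11) + 3055 = -1/11 + 3055 = 33604/11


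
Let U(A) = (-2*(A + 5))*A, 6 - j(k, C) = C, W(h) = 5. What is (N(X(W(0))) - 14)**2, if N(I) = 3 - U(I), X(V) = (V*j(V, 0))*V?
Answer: 2161227121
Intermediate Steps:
j(k, C) = 6 - C
X(V) = 6*V**2 (X(V) = (V*(6 - 1*0))*V = (V*(6 + 0))*V = (V*6)*V = (6*V)*V = 6*V**2)
U(A) = A*(-10 - 2*A) (U(A) = (-2*(5 + A))*A = (-10 - 2*A)*A = A*(-10 - 2*A))
N(I) = 3 + 2*I*(5 + I) (N(I) = 3 - (-2)*I*(5 + I) = 3 + 2*I*(5 + I))
(N(X(W(0))) - 14)**2 = ((3 + 2*(6*5**2)*(5 + 6*5**2)) - 14)**2 = ((3 + 2*(6*25)*(5 + 6*25)) - 14)**2 = ((3 + 2*150*(5 + 150)) - 14)**2 = ((3 + 2*150*155) - 14)**2 = ((3 + 46500) - 14)**2 = (46503 - 14)**2 = 46489**2 = 2161227121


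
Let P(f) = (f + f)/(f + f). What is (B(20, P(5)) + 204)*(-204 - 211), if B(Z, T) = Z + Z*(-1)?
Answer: -84660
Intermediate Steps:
P(f) = 1 (P(f) = (2*f)/((2*f)) = (2*f)*(1/(2*f)) = 1)
B(Z, T) = 0 (B(Z, T) = Z - Z = 0)
(B(20, P(5)) + 204)*(-204 - 211) = (0 + 204)*(-204 - 211) = 204*(-415) = -84660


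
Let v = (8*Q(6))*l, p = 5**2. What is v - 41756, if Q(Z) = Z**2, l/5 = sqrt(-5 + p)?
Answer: -41756 + 2880*sqrt(5) ≈ -35316.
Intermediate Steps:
p = 25
l = 10*sqrt(5) (l = 5*sqrt(-5 + 25) = 5*sqrt(20) = 5*(2*sqrt(5)) = 10*sqrt(5) ≈ 22.361)
v = 2880*sqrt(5) (v = (8*6**2)*(10*sqrt(5)) = (8*36)*(10*sqrt(5)) = 288*(10*sqrt(5)) = 2880*sqrt(5) ≈ 6439.9)
v - 41756 = 2880*sqrt(5) - 41756 = -41756 + 2880*sqrt(5)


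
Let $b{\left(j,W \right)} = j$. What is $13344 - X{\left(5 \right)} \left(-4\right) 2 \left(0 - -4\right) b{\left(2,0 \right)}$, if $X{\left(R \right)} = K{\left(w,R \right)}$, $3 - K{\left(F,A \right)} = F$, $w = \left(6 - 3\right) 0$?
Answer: $13536$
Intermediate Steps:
$w = 0$ ($w = 3 \cdot 0 = 0$)
$K{\left(F,A \right)} = 3 - F$
$X{\left(R \right)} = 3$ ($X{\left(R \right)} = 3 - 0 = 3 + 0 = 3$)
$13344 - X{\left(5 \right)} \left(-4\right) 2 \left(0 - -4\right) b{\left(2,0 \right)} = 13344 - 3 \left(-4\right) 2 \left(0 - -4\right) 2 = 13344 - \left(-12\right) 2 \left(0 + 4\right) 2 = 13344 - \left(-24\right) 4 \cdot 2 = 13344 - \left(-96\right) 2 = 13344 - -192 = 13344 + 192 = 13536$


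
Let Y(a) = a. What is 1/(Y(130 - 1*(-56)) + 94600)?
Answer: 1/94786 ≈ 1.0550e-5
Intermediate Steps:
1/(Y(130 - 1*(-56)) + 94600) = 1/((130 - 1*(-56)) + 94600) = 1/((130 + 56) + 94600) = 1/(186 + 94600) = 1/94786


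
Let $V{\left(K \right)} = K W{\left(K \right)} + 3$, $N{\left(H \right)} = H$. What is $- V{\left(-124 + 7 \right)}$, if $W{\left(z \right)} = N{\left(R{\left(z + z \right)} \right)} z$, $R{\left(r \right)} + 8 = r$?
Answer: $3312735$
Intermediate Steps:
$R{\left(r \right)} = -8 + r$
$W{\left(z \right)} = z \left(-8 + 2 z\right)$ ($W{\left(z \right)} = \left(-8 + \left(z + z\right)\right) z = \left(-8 + 2 z\right) z = z \left(-8 + 2 z\right)$)
$V{\left(K \right)} = 3 + 2 K^{2} \left(-4 + K\right)$ ($V{\left(K \right)} = K 2 K \left(-4 + K\right) + 3 = 2 K^{2} \left(-4 + K\right) + 3 = 3 + 2 K^{2} \left(-4 + K\right)$)
$- V{\left(-124 + 7 \right)} = - (3 + 2 \left(-124 + 7\right)^{2} \left(-4 + \left(-124 + 7\right)\right)) = - (3 + 2 \left(-117\right)^{2} \left(-4 - 117\right)) = - (3 + 2 \cdot 13689 \left(-121\right)) = - (3 - 3312738) = \left(-1\right) \left(-3312735\right) = 3312735$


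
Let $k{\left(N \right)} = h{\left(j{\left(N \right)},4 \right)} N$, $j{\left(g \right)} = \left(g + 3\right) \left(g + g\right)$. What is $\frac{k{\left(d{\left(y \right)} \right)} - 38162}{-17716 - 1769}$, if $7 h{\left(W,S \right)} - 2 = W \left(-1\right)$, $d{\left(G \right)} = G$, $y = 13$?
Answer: $\frac{272516}{136395} \approx 1.998$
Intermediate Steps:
$j{\left(g \right)} = 2 g \left(3 + g\right)$ ($j{\left(g \right)} = \left(3 + g\right) 2 g = 2 g \left(3 + g\right)$)
$h{\left(W,S \right)} = \frac{2}{7} - \frac{W}{7}$ ($h{\left(W,S \right)} = \frac{2}{7} + \frac{W \left(-1\right)}{7} = \frac{2}{7} + \frac{\left(-1\right) W}{7} = \frac{2}{7} - \frac{W}{7}$)
$k{\left(N \right)} = N \left(\frac{2}{7} - \frac{2 N \left(3 + N\right)}{7}\right)$ ($k{\left(N \right)} = \left(\frac{2}{7} - \frac{2 N \left(3 + N\right)}{7}\right) N = N \left(\frac{2}{7} - \frac{2 N \left(3 + N\right)}{7}\right)$)
$\frac{k{\left(d{\left(y \right)} \right)} - 38162}{-17716 - 1769} = \frac{\left(- \frac{2}{7}\right) 13 \left(-1 + 13 \left(3 + 13\right)\right) - 38162}{-17716 - 1769} = \frac{\left(- \frac{2}{7}\right) 13 \left(-1 + 13 \cdot 16\right) - 38162}{-19485} = \left(\left(- \frac{2}{7}\right) 13 \left(-1 + 208\right) - 38162\right) \left(- \frac{1}{19485}\right) = \left(\left(- \frac{2}{7}\right) 13 \cdot 207 - 38162\right) \left(- \frac{1}{19485}\right) = \left(- \frac{5382}{7} - 38162\right) \left(- \frac{1}{19485}\right) = \left(- \frac{272516}{7}\right) \left(- \frac{1}{19485}\right) = \frac{272516}{136395}$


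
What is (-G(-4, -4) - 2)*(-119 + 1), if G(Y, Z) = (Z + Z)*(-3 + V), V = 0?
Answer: 3068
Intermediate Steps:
G(Y, Z) = -6*Z (G(Y, Z) = (Z + Z)*(-3 + 0) = (2*Z)*(-3) = -6*Z)
(-G(-4, -4) - 2)*(-119 + 1) = (-(-6)*(-4) - 2)*(-119 + 1) = (-1*24 - 2)*(-118) = (-24 - 2)*(-118) = -26*(-118) = 3068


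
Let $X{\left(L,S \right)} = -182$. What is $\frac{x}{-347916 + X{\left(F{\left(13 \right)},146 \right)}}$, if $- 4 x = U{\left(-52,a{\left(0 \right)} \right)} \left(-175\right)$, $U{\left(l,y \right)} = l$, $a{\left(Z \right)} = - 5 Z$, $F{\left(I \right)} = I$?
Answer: $\frac{2275}{348098} \approx 0.0065355$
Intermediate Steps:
$x = -2275$ ($x = - \frac{\left(-52\right) \left(-175\right)}{4} = \left(- \frac{1}{4}\right) 9100 = -2275$)
$\frac{x}{-347916 + X{\left(F{\left(13 \right)},146 \right)}} = - \frac{2275}{-347916 - 182} = - \frac{2275}{-348098} = \left(-2275\right) \left(- \frac{1}{348098}\right) = \frac{2275}{348098}$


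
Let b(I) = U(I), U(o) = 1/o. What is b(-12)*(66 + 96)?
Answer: -27/2 ≈ -13.500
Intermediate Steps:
b(I) = 1/I
b(-12)*(66 + 96) = (66 + 96)/(-12) = -1/12*162 = -27/2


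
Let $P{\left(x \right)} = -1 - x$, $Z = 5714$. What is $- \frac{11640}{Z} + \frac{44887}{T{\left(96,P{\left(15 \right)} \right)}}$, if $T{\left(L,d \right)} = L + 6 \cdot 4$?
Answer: $\frac{127543759}{342840} \approx 372.02$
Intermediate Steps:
$T{\left(L,d \right)} = 24 + L$ ($T{\left(L,d \right)} = L + 24 = 24 + L$)
$- \frac{11640}{Z} + \frac{44887}{T{\left(96,P{\left(15 \right)} \right)}} = - \frac{11640}{5714} + \frac{44887}{24 + 96} = \left(-11640\right) \frac{1}{5714} + \frac{44887}{120} = - \frac{5820}{2857} + 44887 \cdot \frac{1}{120} = - \frac{5820}{2857} + \frac{44887}{120} = \frac{127543759}{342840}$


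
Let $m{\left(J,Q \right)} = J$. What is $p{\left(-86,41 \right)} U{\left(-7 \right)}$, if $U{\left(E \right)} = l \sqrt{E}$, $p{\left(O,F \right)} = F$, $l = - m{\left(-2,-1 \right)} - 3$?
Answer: $- 41 i \sqrt{7} \approx - 108.48 i$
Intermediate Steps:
$l = -1$ ($l = \left(-1\right) \left(-2\right) - 3 = 2 - 3 = -1$)
$U{\left(E \right)} = - \sqrt{E}$
$p{\left(-86,41 \right)} U{\left(-7 \right)} = 41 \left(- \sqrt{-7}\right) = 41 \left(- i \sqrt{7}\right) = - 41 i \sqrt{7}$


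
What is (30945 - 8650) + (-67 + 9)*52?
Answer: 19279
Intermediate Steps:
(30945 - 8650) + (-67 + 9)*52 = 22295 - 58*52 = 22295 - 3016 = 19279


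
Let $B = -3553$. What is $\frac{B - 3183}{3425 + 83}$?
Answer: $- \frac{1684}{877} \approx -1.9202$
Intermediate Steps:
$\frac{B - 3183}{3425 + 83} = \frac{-3553 - 3183}{3425 + 83} = - \frac{6736}{3508} = \left(-6736\right) \frac{1}{3508} = - \frac{1684}{877}$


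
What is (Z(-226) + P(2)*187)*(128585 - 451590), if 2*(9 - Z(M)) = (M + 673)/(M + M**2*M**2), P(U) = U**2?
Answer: -85050638851091351/347834340 ≈ -2.4451e+8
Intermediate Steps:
Z(M) = 9 - (673 + M)/(2*(M + M**4)) (Z(M) = 9 - (M + 673)/(2*(M + M**2*M**2)) = 9 - (673 + M)/(2*(M + M**4)))
(Z(-226) + P(2)*187)*(128585 - 451590) = ((1/2)*(-673 + 17*(-226) + 18*(-226)**4)/(-226*(1 + (-226)**3)) + 2**2*187)*(128585 - 451590) = ((1/2)*(-1/226)*(-673 - 3842 + 18*2608757776)/(1 - 11543176) + 4*187)*(-323005) = ((1/2)*(-1/226)*(-673 - 3842 + 46957639968)/(-11543175) + 748)*(-323005) = ((1/2)*(-1/226)*(-1/11543175)*46957635453 + 748)*(-323005) = (15652545151/1739171700 + 748)*(-323005) = (1316552976751/1739171700)*(-323005) = -85050638851091351/347834340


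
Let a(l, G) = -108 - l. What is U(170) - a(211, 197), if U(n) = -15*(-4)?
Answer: 379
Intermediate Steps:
U(n) = 60
U(170) - a(211, 197) = 60 - (-108 - 1*211) = 60 - (-108 - 211) = 60 - 1*(-319) = 60 + 319 = 379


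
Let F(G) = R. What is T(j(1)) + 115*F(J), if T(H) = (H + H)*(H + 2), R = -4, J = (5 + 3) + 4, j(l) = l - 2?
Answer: -462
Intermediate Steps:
j(l) = -2 + l
J = 12 (J = 8 + 4 = 12)
F(G) = -4
T(H) = 2*H*(2 + H) (T(H) = (2*H)*(2 + H) = 2*H*(2 + H))
T(j(1)) + 115*F(J) = 2*(-2 + 1)*(2 + (-2 + 1)) + 115*(-4) = 2*(-1)*(2 - 1) - 460 = 2*(-1)*1 - 460 = -2 - 460 = -462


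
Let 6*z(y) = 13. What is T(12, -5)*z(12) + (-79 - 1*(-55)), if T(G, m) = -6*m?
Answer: 41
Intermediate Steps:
z(y) = 13/6 (z(y) = (⅙)*13 = 13/6)
T(12, -5)*z(12) + (-79 - 1*(-55)) = -6*(-5)*(13/6) + (-79 - 1*(-55)) = 30*(13/6) + (-79 + 55) = 65 - 24 = 41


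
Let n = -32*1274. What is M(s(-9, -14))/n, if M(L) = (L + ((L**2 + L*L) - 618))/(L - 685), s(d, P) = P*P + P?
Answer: 16453/5126576 ≈ 0.0032094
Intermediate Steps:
n = -40768
s(d, P) = P + P**2 (s(d, P) = P**2 + P = P + P**2)
M(L) = (-618 + L + 2*L**2)/(-685 + L) (M(L) = (L + ((L**2 + L**2) - 618))/(-685 + L) = (L + (2*L**2 - 618))/(-685 + L) = (L + (-618 + 2*L**2))/(-685 + L) = (-618 + L + 2*L**2)/(-685 + L))
M(s(-9, -14))/n = ((-618 - 14*(1 - 14) + 2*(-14*(1 - 14))**2)/(-685 - 14*(1 - 14)))/(-40768) = ((-618 - 14*(-13) + 2*(-14*(-13))**2)/(-685 - 14*(-13)))*(-1/40768) = ((-618 + 182 + 2*182**2)/(-685 + 182))*(-1/40768) = ((-618 + 182 + 2*33124)/(-503))*(-1/40768) = -(-618 + 182 + 66248)/503*(-1/40768) = -1/503*65812*(-1/40768) = -65812/503*(-1/40768) = 16453/5126576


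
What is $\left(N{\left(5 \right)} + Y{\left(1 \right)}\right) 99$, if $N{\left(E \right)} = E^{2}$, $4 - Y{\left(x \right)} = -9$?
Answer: $3762$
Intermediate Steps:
$Y{\left(x \right)} = 13$ ($Y{\left(x \right)} = 4 - -9 = 4 + 9 = 13$)
$\left(N{\left(5 \right)} + Y{\left(1 \right)}\right) 99 = \left(5^{2} + 13\right) 99 = \left(25 + 13\right) 99 = 38 \cdot 99 = 3762$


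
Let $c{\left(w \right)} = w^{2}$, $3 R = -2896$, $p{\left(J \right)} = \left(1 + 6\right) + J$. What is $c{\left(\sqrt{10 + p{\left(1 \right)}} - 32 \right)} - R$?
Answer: $\frac{6022}{3} - 192 \sqrt{2} \approx 1735.8$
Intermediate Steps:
$p{\left(J \right)} = 7 + J$
$R = - \frac{2896}{3}$ ($R = \frac{1}{3} \left(-2896\right) = - \frac{2896}{3} \approx -965.33$)
$c{\left(\sqrt{10 + p{\left(1 \right)}} - 32 \right)} - R = \left(\sqrt{10 + \left(7 + 1\right)} - 32\right)^{2} - - \frac{2896}{3} = \left(\sqrt{10 + 8} - 32\right)^{2} + \frac{2896}{3} = \left(\sqrt{18} - 32\right)^{2} + \frac{2896}{3} = \left(3 \sqrt{2} - 32\right)^{2} + \frac{2896}{3} = \left(-32 + 3 \sqrt{2}\right)^{2} + \frac{2896}{3} = \frac{2896}{3} + \left(-32 + 3 \sqrt{2}\right)^{2}$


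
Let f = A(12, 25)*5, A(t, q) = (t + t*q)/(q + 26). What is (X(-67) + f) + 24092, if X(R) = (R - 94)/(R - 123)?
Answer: 77918697/3230 ≈ 24123.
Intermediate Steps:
A(t, q) = (t + q*t)/(26 + q)
X(R) = (-94 + R)/(-123 + R)
f = 520/17 (f = (12*(1 + 25)/(26 + 25))*5 = (12*26/51)*5 = (12*(1/51)*26)*5 = (104/17)*5 = 520/17 ≈ 30.588)
(X(-67) + f) + 24092 = ((-94 - 67)/(-123 - 67) + 520/17) + 24092 = (-161/(-190) + 520/17) + 24092 = (-1/190*(-161) + 520/17) + 24092 = (161/190 + 520/17) + 24092 = 101537/3230 + 24092 = 77918697/3230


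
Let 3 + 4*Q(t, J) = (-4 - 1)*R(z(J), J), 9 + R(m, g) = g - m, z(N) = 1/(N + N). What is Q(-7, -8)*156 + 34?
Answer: 51517/16 ≈ 3219.8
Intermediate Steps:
z(N) = 1/(2*N)
R(m, g) = -9 + g - m (R(m, g) = -9 + (g - m) = -9 + g - m)
Q(t, J) = 21/2 - 5*J/4 + 5/(8*J) (Q(t, J) = -¾ + ((-4 - 1)*(-9 + J - 1/(2*J)))/4 = -¾ + (-5*(-9 + J - 1/(2*J)))/4 = -¾ + (45 - 5*J + 5/(2*J))/4 = -¾ + (45/4 - 5*J/4 + 5/(8*J)) = 21/2 - 5*J/4 + 5/(8*J))
Q(-7, -8)*156 + 34 = ((⅛)*(5 + 2*(-8)*(42 - 5*(-8)))/(-8))*156 + 34 = ((⅛)*(-⅛)*(5 + 2*(-8)*(42 + 40)))*156 + 34 = ((⅛)*(-⅛)*(5 + 2*(-8)*82))*156 + 34 = ((⅛)*(-⅛)*(5 - 1312))*156 + 34 = ((⅛)*(-⅛)*(-1307))*156 + 34 = (1307/64)*156 + 34 = 50973/16 + 34 = 51517/16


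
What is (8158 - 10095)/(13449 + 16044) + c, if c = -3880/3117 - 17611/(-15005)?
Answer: -62895258418/459801621135 ≈ -0.13679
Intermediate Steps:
c = -3325913/46770585 (c = -3880*1/3117 - 17611*(-1/15005) = -3880/3117 + 17611/15005 = -3325913/46770585 ≈ -0.071111)
(8158 - 10095)/(13449 + 16044) + c = (8158 - 10095)/(13449 + 16044) - 3325913/46770585 = -1937/29493 - 3325913/46770585 = -62895258418/459801621135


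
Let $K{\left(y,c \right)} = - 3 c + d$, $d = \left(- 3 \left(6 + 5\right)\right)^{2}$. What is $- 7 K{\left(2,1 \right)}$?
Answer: $-7602$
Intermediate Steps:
$d = 1089$ ($d = \left(\left(-3\right) 11\right)^{2} = \left(-33\right)^{2} = 1089$)
$K{\left(y,c \right)} = 1089 - 3 c$ ($K{\left(y,c \right)} = - 3 c + 1089 = 1089 - 3 c$)
$- 7 K{\left(2,1 \right)} = - 7 \left(1089 - 3\right) = \left(-7\right) 1086 = -7602$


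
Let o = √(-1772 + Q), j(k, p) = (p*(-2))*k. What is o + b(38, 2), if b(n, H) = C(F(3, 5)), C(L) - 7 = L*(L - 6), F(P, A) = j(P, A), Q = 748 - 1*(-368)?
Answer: 1087 + 4*I*√41 ≈ 1087.0 + 25.612*I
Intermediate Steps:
Q = 1116 (Q = 748 + 368 = 1116)
j(k, p) = -2*k*p (j(k, p) = (-2*p)*k = -2*k*p)
o = 4*I*√41 (o = √(-1772 + 1116) = √(-656) = 4*I*√41 ≈ 25.612*I)
F(P, A) = -2*A*P (F(P, A) = -2*P*A = -2*A*P)
C(L) = 7 + L*(-6 + L) (C(L) = 7 + L*(L - 6) = 7 + L*(-6 + L))
b(n, H) = 1087 (b(n, H) = 7 + (-2*5*3)² - (-12)*5*3 = 7 + (-30)² - 6*(-30) = 7 + 900 + 180 = 1087)
o + b(38, 2) = 4*I*√41 + 1087 = 1087 + 4*I*√41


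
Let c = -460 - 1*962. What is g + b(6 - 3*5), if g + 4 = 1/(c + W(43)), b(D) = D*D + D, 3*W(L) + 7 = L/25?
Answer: 2420367/35594 ≈ 67.999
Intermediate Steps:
W(L) = -7/3 + L/75 (W(L) = -7/3 + (L/25)/3 = -7/3 + L/75)
b(D) = D + D**2 (b(D) = D**2 + D = D + D**2)
c = -1422 (c = -460 - 962 = -1422)
g = -142401/35594 (g = -4 + 1/(-1422 + (-7/3 + (1/75)*43)) = -4 + 1/(-1422 + (-7/3 + 43/75)) = -4 + 1/(-1422 - 44/25) = -4 + 1/(-35594/25) = -4 - 25/35594 = -142401/35594 ≈ -4.0007)
g + b(6 - 3*5) = -142401/35594 + (6 - 3*5)*(1 + (6 - 3*5)) = -142401/35594 + (6 - 15)*(1 + (6 - 15)) = -142401/35594 - 9*(1 - 9) = -142401/35594 - 9*(-8) = -142401/35594 + 72 = 2420367/35594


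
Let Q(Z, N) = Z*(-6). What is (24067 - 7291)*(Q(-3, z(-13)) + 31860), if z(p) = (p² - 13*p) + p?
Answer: 534785328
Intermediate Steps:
z(p) = p² - 12*p
Q(Z, N) = -6*Z
(24067 - 7291)*(Q(-3, z(-13)) + 31860) = (24067 - 7291)*(-6*(-3) + 31860) = 16776*(18 + 31860) = 16776*31878 = 534785328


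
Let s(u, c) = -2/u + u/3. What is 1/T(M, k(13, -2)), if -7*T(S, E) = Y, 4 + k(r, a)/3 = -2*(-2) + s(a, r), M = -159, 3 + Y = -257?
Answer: 7/260 ≈ 0.026923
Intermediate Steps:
Y = -260 (Y = -3 - 257 = -260)
s(u, c) = -2/u + u/3 (s(u, c) = -2/u + u*(1/3) = -2/u + u/3)
k(r, a) = a - 6/a (k(r, a) = -12 + 3*(-2*(-2) + (-2/a + a/3)) = -12 + 3*(4 + (-2/a + a/3)) = -12 + 3*(4 - 2/a + a/3) = -12 + (12 + a - 6/a) = a - 6/a)
T(S, E) = 260/7 (T(S, E) = -1/7*(-260) = 260/7)
1/T(M, k(13, -2)) = 1/(260/7) = 7/260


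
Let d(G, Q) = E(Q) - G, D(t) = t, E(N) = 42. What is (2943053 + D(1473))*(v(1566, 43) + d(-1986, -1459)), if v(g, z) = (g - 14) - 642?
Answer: 8651017388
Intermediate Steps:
v(g, z) = -656 + g (v(g, z) = (-14 + g) - 642 = -656 + g)
d(G, Q) = 42 - G
(2943053 + D(1473))*(v(1566, 43) + d(-1986, -1459)) = (2943053 + 1473)*((-656 + 1566) + (42 - 1*(-1986))) = 2944526*(910 + (42 + 1986)) = 2944526*(910 + 2028) = 2944526*2938 = 8651017388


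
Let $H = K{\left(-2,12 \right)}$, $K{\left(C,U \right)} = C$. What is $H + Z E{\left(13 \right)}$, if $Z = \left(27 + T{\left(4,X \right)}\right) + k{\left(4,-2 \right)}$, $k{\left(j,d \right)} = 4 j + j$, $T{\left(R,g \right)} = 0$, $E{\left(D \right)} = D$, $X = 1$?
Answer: $609$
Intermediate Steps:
$H = -2$
$k{\left(j,d \right)} = 5 j$
$Z = 47$ ($Z = \left(27 + 0\right) + 5 \cdot 4 = 27 + 20 = 47$)
$H + Z E{\left(13 \right)} = -2 + 47 \cdot 13 = -2 + 611 = 609$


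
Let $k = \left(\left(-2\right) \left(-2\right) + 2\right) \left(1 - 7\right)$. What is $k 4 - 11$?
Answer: $-155$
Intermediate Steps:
$k = -36$ ($k = \left(4 + 2\right) \left(-6\right) = 6 \left(-6\right) = -36$)
$k 4 - 11 = \left(-36\right) 4 - 11 = -144 - 11 = -155$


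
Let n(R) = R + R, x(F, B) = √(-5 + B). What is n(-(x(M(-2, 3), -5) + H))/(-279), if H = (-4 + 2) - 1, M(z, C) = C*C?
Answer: -2/93 + 2*I*√10/279 ≈ -0.021505 + 0.022669*I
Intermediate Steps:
M(z, C) = C²
H = -3 (H = -2 - 1 = -3)
n(R) = 2*R
n(-(x(M(-2, 3), -5) + H))/(-279) = (2*(-(√(-5 - 5) - 3)))/(-279) = (2*(-(√(-10) - 3)))*(-1/279) = (2*(-(I*√10 - 3)))*(-1/279) = (2*(-(-3 + I*√10)))*(-1/279) = (2*(3 - I*√10))*(-1/279) = (6 - 2*I*√10)*(-1/279) = -2/93 + 2*I*√10/279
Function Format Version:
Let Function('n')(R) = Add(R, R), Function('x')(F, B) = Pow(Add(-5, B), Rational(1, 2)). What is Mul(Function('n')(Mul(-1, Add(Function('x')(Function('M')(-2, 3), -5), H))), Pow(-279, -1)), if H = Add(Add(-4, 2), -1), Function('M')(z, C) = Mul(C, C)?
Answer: Add(Rational(-2, 93), Mul(Rational(2, 279), I, Pow(10, Rational(1, 2)))) ≈ Add(-0.021505, Mul(0.022669, I))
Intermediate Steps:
Function('M')(z, C) = Pow(C, 2)
H = -3 (H = Add(-2, -1) = -3)
Function('n')(R) = Mul(2, R)
Mul(Function('n')(Mul(-1, Add(Function('x')(Function('M')(-2, 3), -5), H))), Pow(-279, -1)) = Mul(Mul(2, Mul(-1, Add(Pow(Add(-5, -5), Rational(1, 2)), -3))), Pow(-279, -1)) = Mul(Mul(2, Mul(-1, Add(Pow(-10, Rational(1, 2)), -3))), Rational(-1, 279)) = Mul(Mul(2, Mul(-1, Add(Mul(I, Pow(10, Rational(1, 2))), -3))), Rational(-1, 279)) = Mul(Mul(2, Mul(-1, Add(-3, Mul(I, Pow(10, Rational(1, 2)))))), Rational(-1, 279)) = Mul(Mul(2, Add(3, Mul(-1, I, Pow(10, Rational(1, 2))))), Rational(-1, 279)) = Mul(Add(6, Mul(-2, I, Pow(10, Rational(1, 2)))), Rational(-1, 279)) = Add(Rational(-2, 93), Mul(Rational(2, 279), I, Pow(10, Rational(1, 2))))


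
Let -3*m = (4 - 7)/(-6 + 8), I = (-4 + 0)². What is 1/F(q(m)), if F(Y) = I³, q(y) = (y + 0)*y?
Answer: 1/4096 ≈ 0.00024414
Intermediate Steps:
I = 16 (I = (-4)² = 16)
m = ½ (m = -(4 - 7)/(3*(-6 + 8)) = -(-1)/2 = -⅓*(-3/2) = ½ ≈ 0.50000)
q(y) = y² (q(y) = y*y = y²)
F(Y) = 4096 (F(Y) = 16³ = 4096)
1/F(q(m)) = 1/4096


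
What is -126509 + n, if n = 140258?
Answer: 13749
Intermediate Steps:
-126509 + n = -126509 + 140258 = 13749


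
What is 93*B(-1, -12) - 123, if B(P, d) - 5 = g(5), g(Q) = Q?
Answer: 807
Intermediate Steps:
B(P, d) = 10 (B(P, d) = 5 + 5 = 10)
93*B(-1, -12) - 123 = 93*10 - 123 = 930 - 123 = 807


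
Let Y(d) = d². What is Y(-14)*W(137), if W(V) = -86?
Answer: -16856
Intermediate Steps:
Y(-14)*W(137) = (-14)²*(-86) = 196*(-86) = -16856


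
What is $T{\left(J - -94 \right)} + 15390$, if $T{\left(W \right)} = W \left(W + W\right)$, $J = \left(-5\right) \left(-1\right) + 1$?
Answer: $35390$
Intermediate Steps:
$J = 6$ ($J = 5 + 1 = 6$)
$T{\left(W \right)} = 2 W^{2}$ ($T{\left(W \right)} = W 2 W = 2 W^{2}$)
$T{\left(J - -94 \right)} + 15390 = 2 \left(6 - -94\right)^{2} + 15390 = 2 \left(6 + 94\right)^{2} + 15390 = 2 \cdot 100^{2} + 15390 = 2 \cdot 10000 + 15390 = 20000 + 15390 = 35390$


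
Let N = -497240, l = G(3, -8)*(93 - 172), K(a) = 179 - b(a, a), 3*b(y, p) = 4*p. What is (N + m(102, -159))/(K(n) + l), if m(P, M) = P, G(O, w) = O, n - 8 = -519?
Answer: -745707/935 ≈ -797.55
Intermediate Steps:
n = -511 (n = 8 - 519 = -511)
b(y, p) = 4*p/3 (b(y, p) = (4*p)/3 = 4*p/3)
K(a) = 179 - 4*a/3
l = -237 (l = 3*(93 - 172) = 3*(-79) = -237)
(N + m(102, -159))/(K(n) + l) = (-497240 + 102)/((179 - 4/3*(-511)) - 237) = -497138/((179 + 2044/3) - 237) = -497138/(2581/3 - 237) = -497138/1870/3 = -497138*3/1870 = -745707/935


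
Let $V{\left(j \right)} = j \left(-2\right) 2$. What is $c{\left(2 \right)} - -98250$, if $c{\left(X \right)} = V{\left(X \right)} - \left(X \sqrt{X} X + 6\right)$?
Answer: $98236 - 4 \sqrt{2} \approx 98230.0$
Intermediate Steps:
$V{\left(j \right)} = - 4 j$ ($V{\left(j \right)} = - 2 j 2 = - 4 j$)
$c{\left(X \right)} = -6 - X^{\frac{5}{2}} - 4 X$ ($c{\left(X \right)} = - 4 X - \left(X \sqrt{X} X + 6\right) = - 4 X - \left(X^{\frac{3}{2}} X + 6\right) = - 4 X - \left(X^{\frac{5}{2}} + 6\right) = - 4 X - \left(6 + X^{\frac{5}{2}}\right) = -6 - X^{\frac{5}{2}} - 4 X$)
$c{\left(2 \right)} - -98250 = \left(-6 - 2^{\frac{5}{2}} - 8\right) - -98250 = \left(-6 - 4 \sqrt{2} - 8\right) + 98250 = \left(-14 - 4 \sqrt{2}\right) + 98250 = 98236 - 4 \sqrt{2}$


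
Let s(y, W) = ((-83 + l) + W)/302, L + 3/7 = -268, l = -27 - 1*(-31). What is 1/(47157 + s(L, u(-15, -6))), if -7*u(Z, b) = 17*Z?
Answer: 1057/49844800 ≈ 2.1206e-5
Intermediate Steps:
u(Z, b) = -17*Z/7
l = 4 (l = -27 + 31 = 4)
L = -1879/7 (L = -3/7 - 268 = -1879/7 ≈ -268.43)
s(y, W) = -79/302 + W/302 (s(y, W) = ((-83 + 4) + W)/302 = (-79 + W)*(1/302) = -79/302 + W/302)
1/(47157 + s(L, u(-15, -6))) = 1/(47157 + (-79/302 + (-17/7*(-15))/302)) = 1/(47157 + (-79/302 + (1/302)*(255/7))) = 1/(47157 + (-79/302 + 255/2114)) = 1/(47157 - 149/1057) = 1/(49844800/1057) = 1057/49844800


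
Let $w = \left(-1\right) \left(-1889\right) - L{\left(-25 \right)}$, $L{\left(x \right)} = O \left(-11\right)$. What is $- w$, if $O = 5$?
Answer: $-1944$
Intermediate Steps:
$L{\left(x \right)} = -55$ ($L{\left(x \right)} = 5 \left(-11\right) = -55$)
$w = 1944$ ($w = \left(-1\right) \left(-1889\right) - -55 = 1889 + 55 = 1944$)
$- w = \left(-1\right) 1944 = -1944$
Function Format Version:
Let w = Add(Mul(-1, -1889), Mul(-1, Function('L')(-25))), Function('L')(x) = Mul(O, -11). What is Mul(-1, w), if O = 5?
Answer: -1944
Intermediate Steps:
Function('L')(x) = -55 (Function('L')(x) = Mul(5, -11) = -55)
w = 1944 (w = Add(Mul(-1, -1889), Mul(-1, -55)) = Add(1889, 55) = 1944)
Mul(-1, w) = Mul(-1, 1944) = -1944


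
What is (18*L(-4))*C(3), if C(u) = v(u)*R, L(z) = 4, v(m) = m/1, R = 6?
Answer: 1296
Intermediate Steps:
v(m) = m (v(m) = m*1 = m)
C(u) = 6*u (C(u) = u*6 = 6*u)
(18*L(-4))*C(3) = (18*4)*(6*3) = 72*18 = 1296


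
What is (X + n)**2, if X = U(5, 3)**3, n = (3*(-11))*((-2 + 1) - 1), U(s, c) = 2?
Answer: 5476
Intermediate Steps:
n = 66 (n = -33*(-1 - 1) = -33*(-2) = 66)
X = 8 (X = 2**3 = 8)
(X + n)**2 = (8 + 66)**2 = 74**2 = 5476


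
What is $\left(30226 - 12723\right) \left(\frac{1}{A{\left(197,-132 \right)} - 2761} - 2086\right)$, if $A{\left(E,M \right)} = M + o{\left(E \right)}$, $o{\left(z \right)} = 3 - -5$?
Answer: $- \frac{105334996833}{2885} \approx -3.6511 \cdot 10^{7}$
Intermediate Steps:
$o{\left(z \right)} = 8$ ($o{\left(z \right)} = 3 + 5 = 8$)
$A{\left(E,M \right)} = 8 + M$ ($A{\left(E,M \right)} = M + 8 = 8 + M$)
$\left(30226 - 12723\right) \left(\frac{1}{A{\left(197,-132 \right)} - 2761} - 2086\right) = \left(30226 - 12723\right) \left(\frac{1}{\left(8 - 132\right) - 2761} - 2086\right) = 17503 \left(\frac{1}{-124 - 2761} - 2086\right) = 17503 \left(\frac{1}{-2885} - 2086\right) = 17503 \left(- \frac{1}{2885} - 2086\right) = 17503 \left(- \frac{6018111}{2885}\right) = - \frac{105334996833}{2885}$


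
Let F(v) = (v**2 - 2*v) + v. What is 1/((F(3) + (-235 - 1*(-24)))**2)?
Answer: 1/42025 ≈ 2.3795e-5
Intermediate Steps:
F(v) = v**2 - v
1/((F(3) + (-235 - 1*(-24)))**2) = 1/((3*(-1 + 3) + (-235 - 1*(-24)))**2) = 1/((3*2 + (-235 + 24))**2) = 1/((6 - 211)**2) = 1/((-205)**2) = 1/42025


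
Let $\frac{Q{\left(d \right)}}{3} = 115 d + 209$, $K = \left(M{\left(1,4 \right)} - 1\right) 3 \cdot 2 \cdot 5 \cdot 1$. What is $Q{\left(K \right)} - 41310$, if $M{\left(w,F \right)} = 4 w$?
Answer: $-9633$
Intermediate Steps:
$K = 90$ ($K = \left(4 \cdot 1 - 1\right) 3 \cdot 2 \cdot 5 \cdot 1 = \left(4 - 1\right) 6 \cdot 5 \cdot 1 = 3 \cdot 6 \cdot 5 \cdot 1 = 18 \cdot 5 \cdot 1 = 90 \cdot 1 = 90$)
$Q{\left(d \right)} = 627 + 345 d$ ($Q{\left(d \right)} = 3 \left(115 d + 209\right) = 3 \left(209 + 115 d\right) = 627 + 345 d$)
$Q{\left(K \right)} - 41310 = \left(627 + 345 \cdot 90\right) - 41310 = \left(627 + 31050\right) - 41310 = 31677 - 41310 = -9633$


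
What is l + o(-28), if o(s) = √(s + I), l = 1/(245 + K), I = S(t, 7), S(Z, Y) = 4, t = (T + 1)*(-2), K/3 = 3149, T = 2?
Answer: 1/9692 + 2*I*√6 ≈ 0.00010318 + 4.899*I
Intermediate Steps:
K = 9447 (K = 3*3149 = 9447)
t = -6 (t = (2 + 1)*(-2) = 3*(-2) = -6)
I = 4
l = 1/9692 (l = 1/(245 + 9447) = 1/9692 ≈ 0.00010318)
o(s) = √(4 + s) (o(s) = √(s + 4) = √(4 + s))
l + o(-28) = 1/9692 + √(4 - 28) = 1/9692 + √(-24) = 1/9692 + 2*I*√6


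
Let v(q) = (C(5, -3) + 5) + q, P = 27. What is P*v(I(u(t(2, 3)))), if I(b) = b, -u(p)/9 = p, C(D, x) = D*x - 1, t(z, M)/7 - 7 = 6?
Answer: -22410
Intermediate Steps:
t(z, M) = 91 (t(z, M) = 49 + 7*6 = 49 + 42 = 91)
C(D, x) = -1 + D*x
u(p) = -9*p
v(q) = -11 + q (v(q) = ((-1 + 5*(-3)) + 5) + q = ((-1 - 15) + 5) + q = (-16 + 5) + q = -11 + q)
P*v(I(u(t(2, 3)))) = 27*(-11 - 9*91) = 27*(-11 - 819) = 27*(-830) = -22410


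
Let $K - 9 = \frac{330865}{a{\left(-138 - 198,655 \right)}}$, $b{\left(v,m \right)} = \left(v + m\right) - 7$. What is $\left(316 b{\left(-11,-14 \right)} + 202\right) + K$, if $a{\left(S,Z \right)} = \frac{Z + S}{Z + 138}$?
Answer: $\frac{259217526}{319} \approx 8.1259 \cdot 10^{5}$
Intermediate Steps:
$b{\left(v,m \right)} = -7 + m + v$ ($b{\left(v,m \right)} = \left(m + v\right) - 7 = -7 + m + v$)
$a{\left(S,Z \right)} = \frac{S + Z}{138 + Z}$
$K = \frac{262378816}{319}$ ($K = 9 + \frac{330865}{\frac{1}{138 + 655} \left(\left(-138 - 198\right) + 655\right)} = 9 + \frac{330865}{\frac{1}{793} \left(\left(-138 - 198\right) + 655\right)} = 9 + \frac{330865}{\frac{1}{793} \left(-336 + 655\right)} = 9 + \frac{330865}{\frac{1}{793} \cdot 319} = 9 + \frac{330865}{\frac{319}{793}} = 9 + 330865 \cdot \frac{793}{319} = 9 + \frac{262375945}{319} = \frac{262378816}{319} \approx 8.225 \cdot 10^{5}$)
$\left(316 b{\left(-11,-14 \right)} + 202\right) + K = \left(316 \left(-7 - 14 - 11\right) + 202\right) + \frac{262378816}{319} = \left(316 \left(-32\right) + 202\right) + \frac{262378816}{319} = \left(-10112 + 202\right) + \frac{262378816}{319} = -9910 + \frac{262378816}{319} = \frac{259217526}{319}$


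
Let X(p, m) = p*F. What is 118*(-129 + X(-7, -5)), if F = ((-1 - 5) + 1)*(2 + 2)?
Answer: 1298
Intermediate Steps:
F = -20 (F = (-6 + 1)*4 = -5*4 = -20)
X(p, m) = -20*p (X(p, m) = p*(-20) = -20*p)
118*(-129 + X(-7, -5)) = 118*(-129 - 20*(-7)) = 118*(-129 + 140) = 118*11 = 1298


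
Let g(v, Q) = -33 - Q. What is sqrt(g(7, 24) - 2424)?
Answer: I*sqrt(2481) ≈ 49.81*I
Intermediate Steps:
sqrt(g(7, 24) - 2424) = sqrt((-33 - 1*24) - 2424) = sqrt((-33 - 24) - 2424) = sqrt(-57 - 2424) = sqrt(-2481) = I*sqrt(2481)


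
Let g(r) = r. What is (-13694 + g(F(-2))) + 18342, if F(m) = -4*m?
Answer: 4656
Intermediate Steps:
(-13694 + g(F(-2))) + 18342 = (-13694 - 4*(-2)) + 18342 = (-13694 + 8) + 18342 = -13686 + 18342 = 4656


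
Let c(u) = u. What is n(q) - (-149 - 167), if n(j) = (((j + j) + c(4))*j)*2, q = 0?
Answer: 316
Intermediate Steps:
n(j) = 2*j*(4 + 2*j) (n(j) = (((j + j) + 4)*j)*2 = ((2*j + 4)*j)*2 = ((4 + 2*j)*j)*2 = (j*(4 + 2*j))*2 = 2*j*(4 + 2*j))
n(q) - (-149 - 167) = 4*0*(2 + 0) - (-149 - 167) = 4*0*2 - 1*(-316) = 0 + 316 = 316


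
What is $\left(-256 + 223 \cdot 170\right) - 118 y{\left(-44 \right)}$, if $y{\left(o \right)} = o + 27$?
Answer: $39660$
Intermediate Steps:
$y{\left(o \right)} = 27 + o$
$\left(-256 + 223 \cdot 170\right) - 118 y{\left(-44 \right)} = \left(-256 + 223 \cdot 170\right) - 118 \left(27 - 44\right) = \left(-256 + 37910\right) - 118 \left(-17\right) = 37654 - -2006 = 37654 + 2006 = 39660$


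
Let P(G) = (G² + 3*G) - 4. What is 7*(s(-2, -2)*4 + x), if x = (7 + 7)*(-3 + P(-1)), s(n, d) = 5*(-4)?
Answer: -1442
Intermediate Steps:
s(n, d) = -20
P(G) = -4 + G² + 3*G
x = -126 (x = (7 + 7)*(-3 + (-4 + (-1)² + 3*(-1))) = 14*(-3 + (-4 + 1 - 3)) = 14*(-3 - 6) = 14*(-9) = -126)
7*(s(-2, -2)*4 + x) = 7*(-20*4 - 126) = 7*(-80 - 126) = 7*(-206) = -1442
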